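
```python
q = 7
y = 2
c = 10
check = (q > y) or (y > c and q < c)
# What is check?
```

Answer: True

Derivation:
Trace (tracking check):
q = 7  # -> q = 7
y = 2  # -> y = 2
c = 10  # -> c = 10
check = q > y or (y > c and q < c)  # -> check = True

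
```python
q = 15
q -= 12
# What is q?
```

Answer: 3

Derivation:
Trace (tracking q):
q = 15  # -> q = 15
q -= 12  # -> q = 3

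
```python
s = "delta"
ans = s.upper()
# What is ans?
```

Trace (tracking ans):
s = 'delta'  # -> s = 'delta'
ans = s.upper()  # -> ans = 'DELTA'

Answer: 'DELTA'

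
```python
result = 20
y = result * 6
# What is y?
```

Trace (tracking y):
result = 20  # -> result = 20
y = result * 6  # -> y = 120

Answer: 120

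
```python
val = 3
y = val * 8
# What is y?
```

Answer: 24

Derivation:
Trace (tracking y):
val = 3  # -> val = 3
y = val * 8  # -> y = 24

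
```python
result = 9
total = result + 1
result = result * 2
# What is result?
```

Trace (tracking result):
result = 9  # -> result = 9
total = result + 1  # -> total = 10
result = result * 2  # -> result = 18

Answer: 18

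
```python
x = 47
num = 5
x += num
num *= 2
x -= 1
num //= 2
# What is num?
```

Answer: 5

Derivation:
Trace (tracking num):
x = 47  # -> x = 47
num = 5  # -> num = 5
x += num  # -> x = 52
num *= 2  # -> num = 10
x -= 1  # -> x = 51
num //= 2  # -> num = 5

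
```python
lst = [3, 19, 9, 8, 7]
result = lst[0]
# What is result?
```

Answer: 3

Derivation:
Trace (tracking result):
lst = [3, 19, 9, 8, 7]  # -> lst = [3, 19, 9, 8, 7]
result = lst[0]  # -> result = 3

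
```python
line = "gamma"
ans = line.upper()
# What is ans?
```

Answer: 'GAMMA'

Derivation:
Trace (tracking ans):
line = 'gamma'  # -> line = 'gamma'
ans = line.upper()  # -> ans = 'GAMMA'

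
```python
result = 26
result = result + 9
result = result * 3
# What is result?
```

Trace (tracking result):
result = 26  # -> result = 26
result = result + 9  # -> result = 35
result = result * 3  # -> result = 105

Answer: 105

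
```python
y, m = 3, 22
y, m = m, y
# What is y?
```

Trace (tracking y):
y, m = (3, 22)  # -> y = 3, m = 22
y, m = (m, y)  # -> y = 22, m = 3

Answer: 22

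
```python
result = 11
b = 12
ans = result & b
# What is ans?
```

Answer: 8

Derivation:
Trace (tracking ans):
result = 11  # -> result = 11
b = 12  # -> b = 12
ans = result & b  # -> ans = 8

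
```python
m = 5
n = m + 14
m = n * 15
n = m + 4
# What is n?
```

Trace (tracking n):
m = 5  # -> m = 5
n = m + 14  # -> n = 19
m = n * 15  # -> m = 285
n = m + 4  # -> n = 289

Answer: 289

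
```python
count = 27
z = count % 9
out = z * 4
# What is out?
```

Answer: 0

Derivation:
Trace (tracking out):
count = 27  # -> count = 27
z = count % 9  # -> z = 0
out = z * 4  # -> out = 0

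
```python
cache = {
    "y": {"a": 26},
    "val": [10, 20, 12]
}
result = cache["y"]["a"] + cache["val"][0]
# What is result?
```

Trace (tracking result):
cache = {'y': {'a': 26}, 'val': [10, 20, 12]}  # -> cache = {'y': {'a': 26}, 'val': [10, 20, 12]}
result = cache['y']['a'] + cache['val'][0]  # -> result = 36

Answer: 36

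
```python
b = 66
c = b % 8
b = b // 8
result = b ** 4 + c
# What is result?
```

Trace (tracking result):
b = 66  # -> b = 66
c = b % 8  # -> c = 2
b = b // 8  # -> b = 8
result = b ** 4 + c  # -> result = 4098

Answer: 4098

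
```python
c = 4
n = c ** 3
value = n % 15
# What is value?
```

Answer: 4

Derivation:
Trace (tracking value):
c = 4  # -> c = 4
n = c ** 3  # -> n = 64
value = n % 15  # -> value = 4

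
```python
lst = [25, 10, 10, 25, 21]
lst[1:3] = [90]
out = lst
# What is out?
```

Trace (tracking out):
lst = [25, 10, 10, 25, 21]  # -> lst = [25, 10, 10, 25, 21]
lst[1:3] = [90]  # -> lst = [25, 90, 25, 21]
out = lst  # -> out = [25, 90, 25, 21]

Answer: [25, 90, 25, 21]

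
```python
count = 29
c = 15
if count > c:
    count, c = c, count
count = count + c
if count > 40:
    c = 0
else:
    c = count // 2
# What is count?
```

Answer: 44

Derivation:
Trace (tracking count):
count = 29  # -> count = 29
c = 15  # -> c = 15
if count > c:  # condition is True
    count, c = (c, count)  # -> count = 15, c = 29
count = count + c  # -> count = 44
if count > 40:  # condition is True
    c = 0  # -> c = 0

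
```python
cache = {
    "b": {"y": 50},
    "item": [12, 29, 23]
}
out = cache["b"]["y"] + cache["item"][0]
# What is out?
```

Trace (tracking out):
cache = {'b': {'y': 50}, 'item': [12, 29, 23]}  # -> cache = {'b': {'y': 50}, 'item': [12, 29, 23]}
out = cache['b']['y'] + cache['item'][0]  # -> out = 62

Answer: 62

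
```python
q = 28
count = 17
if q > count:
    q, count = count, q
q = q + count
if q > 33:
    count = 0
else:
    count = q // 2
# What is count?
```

Answer: 0

Derivation:
Trace (tracking count):
q = 28  # -> q = 28
count = 17  # -> count = 17
if q > count:  # condition is True
    q, count = (count, q)  # -> q = 17, count = 28
q = q + count  # -> q = 45
if q > 33:  # condition is True
    count = 0  # -> count = 0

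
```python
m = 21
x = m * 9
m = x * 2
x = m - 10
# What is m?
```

Answer: 378

Derivation:
Trace (tracking m):
m = 21  # -> m = 21
x = m * 9  # -> x = 189
m = x * 2  # -> m = 378
x = m - 10  # -> x = 368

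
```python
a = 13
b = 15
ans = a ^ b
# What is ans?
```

Answer: 2

Derivation:
Trace (tracking ans):
a = 13  # -> a = 13
b = 15  # -> b = 15
ans = a ^ b  # -> ans = 2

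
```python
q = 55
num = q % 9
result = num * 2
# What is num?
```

Answer: 1

Derivation:
Trace (tracking num):
q = 55  # -> q = 55
num = q % 9  # -> num = 1
result = num * 2  # -> result = 2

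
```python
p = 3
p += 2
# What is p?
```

Answer: 5

Derivation:
Trace (tracking p):
p = 3  # -> p = 3
p += 2  # -> p = 5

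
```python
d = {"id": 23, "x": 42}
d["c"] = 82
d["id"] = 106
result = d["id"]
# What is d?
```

Answer: {'id': 106, 'x': 42, 'c': 82}

Derivation:
Trace (tracking d):
d = {'id': 23, 'x': 42}  # -> d = {'id': 23, 'x': 42}
d['c'] = 82  # -> d = {'id': 23, 'x': 42, 'c': 82}
d['id'] = 106  # -> d = {'id': 106, 'x': 42, 'c': 82}
result = d['id']  # -> result = 106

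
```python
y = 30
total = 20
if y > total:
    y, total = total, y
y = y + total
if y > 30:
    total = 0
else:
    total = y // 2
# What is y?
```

Trace (tracking y):
y = 30  # -> y = 30
total = 20  # -> total = 20
if y > total:  # condition is True
    y, total = (total, y)  # -> y = 20, total = 30
y = y + total  # -> y = 50
if y > 30:  # condition is True
    total = 0  # -> total = 0

Answer: 50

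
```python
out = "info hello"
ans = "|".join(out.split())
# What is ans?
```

Answer: 'info|hello'

Derivation:
Trace (tracking ans):
out = 'info hello'  # -> out = 'info hello'
ans = '|'.join(out.split())  # -> ans = 'info|hello'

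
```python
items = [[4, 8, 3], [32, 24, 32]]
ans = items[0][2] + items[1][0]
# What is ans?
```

Answer: 35

Derivation:
Trace (tracking ans):
items = [[4, 8, 3], [32, 24, 32]]  # -> items = [[4, 8, 3], [32, 24, 32]]
ans = items[0][2] + items[1][0]  # -> ans = 35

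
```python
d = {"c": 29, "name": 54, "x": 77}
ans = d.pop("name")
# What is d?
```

Answer: {'c': 29, 'x': 77}

Derivation:
Trace (tracking d):
d = {'c': 29, 'name': 54, 'x': 77}  # -> d = {'c': 29, 'name': 54, 'x': 77}
ans = d.pop('name')  # -> ans = 54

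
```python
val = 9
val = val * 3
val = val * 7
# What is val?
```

Trace (tracking val):
val = 9  # -> val = 9
val = val * 3  # -> val = 27
val = val * 7  # -> val = 189

Answer: 189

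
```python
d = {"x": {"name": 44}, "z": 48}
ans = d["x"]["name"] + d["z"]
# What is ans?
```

Answer: 92

Derivation:
Trace (tracking ans):
d = {'x': {'name': 44}, 'z': 48}  # -> d = {'x': {'name': 44}, 'z': 48}
ans = d['x']['name'] + d['z']  # -> ans = 92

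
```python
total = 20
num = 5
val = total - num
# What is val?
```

Answer: 15

Derivation:
Trace (tracking val):
total = 20  # -> total = 20
num = 5  # -> num = 5
val = total - num  # -> val = 15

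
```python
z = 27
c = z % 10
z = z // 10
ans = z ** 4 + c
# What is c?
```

Answer: 7

Derivation:
Trace (tracking c):
z = 27  # -> z = 27
c = z % 10  # -> c = 7
z = z // 10  # -> z = 2
ans = z ** 4 + c  # -> ans = 23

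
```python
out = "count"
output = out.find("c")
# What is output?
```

Trace (tracking output):
out = 'count'  # -> out = 'count'
output = out.find('c')  # -> output = 0

Answer: 0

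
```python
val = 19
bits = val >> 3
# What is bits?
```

Trace (tracking bits):
val = 19  # -> val = 19
bits = val >> 3  # -> bits = 2

Answer: 2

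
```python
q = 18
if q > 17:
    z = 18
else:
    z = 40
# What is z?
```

Answer: 18

Derivation:
Trace (tracking z):
q = 18  # -> q = 18
if q > 17:  # condition is True
    z = 18  # -> z = 18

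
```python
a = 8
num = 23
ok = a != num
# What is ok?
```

Trace (tracking ok):
a = 8  # -> a = 8
num = 23  # -> num = 23
ok = a != num  # -> ok = True

Answer: True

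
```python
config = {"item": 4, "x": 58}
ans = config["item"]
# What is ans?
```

Trace (tracking ans):
config = {'item': 4, 'x': 58}  # -> config = {'item': 4, 'x': 58}
ans = config['item']  # -> ans = 4

Answer: 4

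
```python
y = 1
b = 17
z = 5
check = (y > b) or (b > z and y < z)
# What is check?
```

Answer: True

Derivation:
Trace (tracking check):
y = 1  # -> y = 1
b = 17  # -> b = 17
z = 5  # -> z = 5
check = y > b or (b > z and y < z)  # -> check = True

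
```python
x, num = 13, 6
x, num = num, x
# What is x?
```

Trace (tracking x):
x, num = (13, 6)  # -> x = 13, num = 6
x, num = (num, x)  # -> x = 6, num = 13

Answer: 6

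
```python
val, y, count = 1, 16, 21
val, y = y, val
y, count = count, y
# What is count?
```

Answer: 1

Derivation:
Trace (tracking count):
val, y, count = (1, 16, 21)  # -> val = 1, y = 16, count = 21
val, y = (y, val)  # -> val = 16, y = 1
y, count = (count, y)  # -> y = 21, count = 1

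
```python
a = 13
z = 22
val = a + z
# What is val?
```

Answer: 35

Derivation:
Trace (tracking val):
a = 13  # -> a = 13
z = 22  # -> z = 22
val = a + z  # -> val = 35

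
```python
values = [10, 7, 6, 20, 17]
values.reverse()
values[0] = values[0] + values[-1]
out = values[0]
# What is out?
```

Answer: 27

Derivation:
Trace (tracking out):
values = [10, 7, 6, 20, 17]  # -> values = [10, 7, 6, 20, 17]
values.reverse()  # -> values = [17, 20, 6, 7, 10]
values[0] = values[0] + values[-1]  # -> values = [27, 20, 6, 7, 10]
out = values[0]  # -> out = 27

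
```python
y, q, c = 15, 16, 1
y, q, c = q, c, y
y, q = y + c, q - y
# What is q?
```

Trace (tracking q):
y, q, c = (15, 16, 1)  # -> y = 15, q = 16, c = 1
y, q, c = (q, c, y)  # -> y = 16, q = 1, c = 15
y, q = (y + c, q - y)  # -> y = 31, q = -15

Answer: -15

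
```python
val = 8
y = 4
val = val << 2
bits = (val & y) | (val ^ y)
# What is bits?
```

Trace (tracking bits):
val = 8  # -> val = 8
y = 4  # -> y = 4
val = val << 2  # -> val = 32
bits = val & y | val ^ y  # -> bits = 36

Answer: 36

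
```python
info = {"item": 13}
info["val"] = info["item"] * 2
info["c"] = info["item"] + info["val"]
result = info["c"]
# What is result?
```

Trace (tracking result):
info = {'item': 13}  # -> info = {'item': 13}
info['val'] = info['item'] * 2  # -> info = {'item': 13, 'val': 26}
info['c'] = info['item'] + info['val']  # -> info = {'item': 13, 'val': 26, 'c': 39}
result = info['c']  # -> result = 39

Answer: 39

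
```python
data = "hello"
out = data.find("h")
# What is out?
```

Answer: 0

Derivation:
Trace (tracking out):
data = 'hello'  # -> data = 'hello'
out = data.find('h')  # -> out = 0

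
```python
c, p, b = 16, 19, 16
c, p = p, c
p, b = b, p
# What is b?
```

Trace (tracking b):
c, p, b = (16, 19, 16)  # -> c = 16, p = 19, b = 16
c, p = (p, c)  # -> c = 19, p = 16
p, b = (b, p)  # -> p = 16, b = 16

Answer: 16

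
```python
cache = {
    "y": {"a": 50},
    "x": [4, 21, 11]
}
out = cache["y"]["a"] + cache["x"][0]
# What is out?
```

Answer: 54

Derivation:
Trace (tracking out):
cache = {'y': {'a': 50}, 'x': [4, 21, 11]}  # -> cache = {'y': {'a': 50}, 'x': [4, 21, 11]}
out = cache['y']['a'] + cache['x'][0]  # -> out = 54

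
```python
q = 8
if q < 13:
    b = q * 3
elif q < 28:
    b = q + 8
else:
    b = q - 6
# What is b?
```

Answer: 24

Derivation:
Trace (tracking b):
q = 8  # -> q = 8
if q < 13:  # condition is True
    b = q * 3  # -> b = 24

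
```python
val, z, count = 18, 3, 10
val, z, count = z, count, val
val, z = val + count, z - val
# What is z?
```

Trace (tracking z):
val, z, count = (18, 3, 10)  # -> val = 18, z = 3, count = 10
val, z, count = (z, count, val)  # -> val = 3, z = 10, count = 18
val, z = (val + count, z - val)  # -> val = 21, z = 7

Answer: 7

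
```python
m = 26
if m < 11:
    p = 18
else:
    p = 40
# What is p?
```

Answer: 40

Derivation:
Trace (tracking p):
m = 26  # -> m = 26
if m < 11:  # condition is False
else:
    p = 40  # -> p = 40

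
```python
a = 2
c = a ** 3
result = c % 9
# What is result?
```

Trace (tracking result):
a = 2  # -> a = 2
c = a ** 3  # -> c = 8
result = c % 9  # -> result = 8

Answer: 8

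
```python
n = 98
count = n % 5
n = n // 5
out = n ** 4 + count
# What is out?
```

Trace (tracking out):
n = 98  # -> n = 98
count = n % 5  # -> count = 3
n = n // 5  # -> n = 19
out = n ** 4 + count  # -> out = 130324

Answer: 130324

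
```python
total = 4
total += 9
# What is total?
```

Answer: 13

Derivation:
Trace (tracking total):
total = 4  # -> total = 4
total += 9  # -> total = 13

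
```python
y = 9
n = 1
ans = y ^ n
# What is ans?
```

Trace (tracking ans):
y = 9  # -> y = 9
n = 1  # -> n = 1
ans = y ^ n  # -> ans = 8

Answer: 8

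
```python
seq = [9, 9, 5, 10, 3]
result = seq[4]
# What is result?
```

Answer: 3

Derivation:
Trace (tracking result):
seq = [9, 9, 5, 10, 3]  # -> seq = [9, 9, 5, 10, 3]
result = seq[4]  # -> result = 3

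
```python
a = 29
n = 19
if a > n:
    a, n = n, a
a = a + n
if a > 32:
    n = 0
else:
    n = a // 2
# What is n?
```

Trace (tracking n):
a = 29  # -> a = 29
n = 19  # -> n = 19
if a > n:  # condition is True
    a, n = (n, a)  # -> a = 19, n = 29
a = a + n  # -> a = 48
if a > 32:  # condition is True
    n = 0  # -> n = 0

Answer: 0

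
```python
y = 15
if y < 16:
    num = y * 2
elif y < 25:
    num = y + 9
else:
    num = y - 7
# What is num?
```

Answer: 30

Derivation:
Trace (tracking num):
y = 15  # -> y = 15
if y < 16:  # condition is True
    num = y * 2  # -> num = 30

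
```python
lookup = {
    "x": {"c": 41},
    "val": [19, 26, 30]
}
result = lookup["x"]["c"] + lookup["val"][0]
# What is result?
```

Answer: 60

Derivation:
Trace (tracking result):
lookup = {'x': {'c': 41}, 'val': [19, 26, 30]}  # -> lookup = {'x': {'c': 41}, 'val': [19, 26, 30]}
result = lookup['x']['c'] + lookup['val'][0]  # -> result = 60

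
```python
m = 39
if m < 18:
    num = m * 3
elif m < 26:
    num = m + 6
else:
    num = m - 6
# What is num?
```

Trace (tracking num):
m = 39  # -> m = 39
if m < 18:  # condition is False
elif m < 26:  # condition is False
else:
    num = m - 6  # -> num = 33

Answer: 33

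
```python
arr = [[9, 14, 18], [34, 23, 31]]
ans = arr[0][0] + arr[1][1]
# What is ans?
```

Answer: 32

Derivation:
Trace (tracking ans):
arr = [[9, 14, 18], [34, 23, 31]]  # -> arr = [[9, 14, 18], [34, 23, 31]]
ans = arr[0][0] + arr[1][1]  # -> ans = 32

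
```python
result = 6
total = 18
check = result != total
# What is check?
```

Answer: True

Derivation:
Trace (tracking check):
result = 6  # -> result = 6
total = 18  # -> total = 18
check = result != total  # -> check = True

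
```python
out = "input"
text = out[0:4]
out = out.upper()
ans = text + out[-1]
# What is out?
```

Trace (tracking out):
out = 'input'  # -> out = 'input'
text = out[0:4]  # -> text = 'inpu'
out = out.upper()  # -> out = 'INPUT'
ans = text + out[-1]  # -> ans = 'inpuT'

Answer: 'INPUT'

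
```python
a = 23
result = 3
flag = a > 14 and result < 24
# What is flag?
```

Answer: True

Derivation:
Trace (tracking flag):
a = 23  # -> a = 23
result = 3  # -> result = 3
flag = a > 14 and result < 24  # -> flag = True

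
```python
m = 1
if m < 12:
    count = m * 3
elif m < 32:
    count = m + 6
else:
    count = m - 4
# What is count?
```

Answer: 3

Derivation:
Trace (tracking count):
m = 1  # -> m = 1
if m < 12:  # condition is True
    count = m * 3  # -> count = 3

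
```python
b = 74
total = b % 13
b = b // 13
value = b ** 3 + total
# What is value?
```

Answer: 134

Derivation:
Trace (tracking value):
b = 74  # -> b = 74
total = b % 13  # -> total = 9
b = b // 13  # -> b = 5
value = b ** 3 + total  # -> value = 134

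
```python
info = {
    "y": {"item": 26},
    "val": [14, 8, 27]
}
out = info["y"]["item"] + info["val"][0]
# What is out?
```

Trace (tracking out):
info = {'y': {'item': 26}, 'val': [14, 8, 27]}  # -> info = {'y': {'item': 26}, 'val': [14, 8, 27]}
out = info['y']['item'] + info['val'][0]  # -> out = 40

Answer: 40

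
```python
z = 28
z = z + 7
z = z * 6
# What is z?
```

Answer: 210

Derivation:
Trace (tracking z):
z = 28  # -> z = 28
z = z + 7  # -> z = 35
z = z * 6  # -> z = 210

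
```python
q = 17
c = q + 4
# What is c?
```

Trace (tracking c):
q = 17  # -> q = 17
c = q + 4  # -> c = 21

Answer: 21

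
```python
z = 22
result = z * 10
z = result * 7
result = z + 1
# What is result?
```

Answer: 1541

Derivation:
Trace (tracking result):
z = 22  # -> z = 22
result = z * 10  # -> result = 220
z = result * 7  # -> z = 1540
result = z + 1  # -> result = 1541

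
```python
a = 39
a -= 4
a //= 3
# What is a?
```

Answer: 11

Derivation:
Trace (tracking a):
a = 39  # -> a = 39
a -= 4  # -> a = 35
a //= 3  # -> a = 11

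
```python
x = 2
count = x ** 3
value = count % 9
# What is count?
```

Answer: 8

Derivation:
Trace (tracking count):
x = 2  # -> x = 2
count = x ** 3  # -> count = 8
value = count % 9  # -> value = 8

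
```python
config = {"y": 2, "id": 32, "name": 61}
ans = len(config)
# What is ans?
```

Answer: 3

Derivation:
Trace (tracking ans):
config = {'y': 2, 'id': 32, 'name': 61}  # -> config = {'y': 2, 'id': 32, 'name': 61}
ans = len(config)  # -> ans = 3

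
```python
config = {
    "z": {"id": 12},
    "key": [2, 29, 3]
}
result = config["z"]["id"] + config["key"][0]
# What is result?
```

Answer: 14

Derivation:
Trace (tracking result):
config = {'z': {'id': 12}, 'key': [2, 29, 3]}  # -> config = {'z': {'id': 12}, 'key': [2, 29, 3]}
result = config['z']['id'] + config['key'][0]  # -> result = 14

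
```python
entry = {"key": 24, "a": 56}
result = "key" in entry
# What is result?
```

Trace (tracking result):
entry = {'key': 24, 'a': 56}  # -> entry = {'key': 24, 'a': 56}
result = 'key' in entry  # -> result = True

Answer: True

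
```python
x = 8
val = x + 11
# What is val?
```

Answer: 19

Derivation:
Trace (tracking val):
x = 8  # -> x = 8
val = x + 11  # -> val = 19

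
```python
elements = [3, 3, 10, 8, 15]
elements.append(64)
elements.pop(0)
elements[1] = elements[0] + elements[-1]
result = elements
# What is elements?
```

Trace (tracking elements):
elements = [3, 3, 10, 8, 15]  # -> elements = [3, 3, 10, 8, 15]
elements.append(64)  # -> elements = [3, 3, 10, 8, 15, 64]
elements.pop(0)  # -> elements = [3, 10, 8, 15, 64]
elements[1] = elements[0] + elements[-1]  # -> elements = [3, 67, 8, 15, 64]
result = elements  # -> result = [3, 67, 8, 15, 64]

Answer: [3, 67, 8, 15, 64]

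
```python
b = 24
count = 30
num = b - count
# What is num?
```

Trace (tracking num):
b = 24  # -> b = 24
count = 30  # -> count = 30
num = b - count  # -> num = -6

Answer: -6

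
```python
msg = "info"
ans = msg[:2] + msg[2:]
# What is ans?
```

Answer: 'info'

Derivation:
Trace (tracking ans):
msg = 'info'  # -> msg = 'info'
ans = msg[:2] + msg[2:]  # -> ans = 'info'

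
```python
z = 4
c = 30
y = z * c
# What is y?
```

Answer: 120

Derivation:
Trace (tracking y):
z = 4  # -> z = 4
c = 30  # -> c = 30
y = z * c  # -> y = 120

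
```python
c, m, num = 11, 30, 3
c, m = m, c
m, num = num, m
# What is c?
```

Answer: 30

Derivation:
Trace (tracking c):
c, m, num = (11, 30, 3)  # -> c = 11, m = 30, num = 3
c, m = (m, c)  # -> c = 30, m = 11
m, num = (num, m)  # -> m = 3, num = 11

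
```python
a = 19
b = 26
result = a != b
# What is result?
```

Answer: True

Derivation:
Trace (tracking result):
a = 19  # -> a = 19
b = 26  # -> b = 26
result = a != b  # -> result = True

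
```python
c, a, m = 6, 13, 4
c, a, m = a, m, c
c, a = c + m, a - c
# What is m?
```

Trace (tracking m):
c, a, m = (6, 13, 4)  # -> c = 6, a = 13, m = 4
c, a, m = (a, m, c)  # -> c = 13, a = 4, m = 6
c, a = (c + m, a - c)  # -> c = 19, a = -9

Answer: 6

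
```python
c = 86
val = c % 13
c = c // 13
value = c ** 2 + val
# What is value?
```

Answer: 44

Derivation:
Trace (tracking value):
c = 86  # -> c = 86
val = c % 13  # -> val = 8
c = c // 13  # -> c = 6
value = c ** 2 + val  # -> value = 44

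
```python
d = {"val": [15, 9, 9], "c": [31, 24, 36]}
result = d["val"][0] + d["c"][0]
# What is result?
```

Trace (tracking result):
d = {'val': [15, 9, 9], 'c': [31, 24, 36]}  # -> d = {'val': [15, 9, 9], 'c': [31, 24, 36]}
result = d['val'][0] + d['c'][0]  # -> result = 46

Answer: 46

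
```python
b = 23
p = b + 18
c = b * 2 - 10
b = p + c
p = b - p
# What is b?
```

Answer: 77

Derivation:
Trace (tracking b):
b = 23  # -> b = 23
p = b + 18  # -> p = 41
c = b * 2 - 10  # -> c = 36
b = p + c  # -> b = 77
p = b - p  # -> p = 36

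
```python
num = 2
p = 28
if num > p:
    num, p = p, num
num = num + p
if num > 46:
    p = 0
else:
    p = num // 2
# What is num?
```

Trace (tracking num):
num = 2  # -> num = 2
p = 28  # -> p = 28
if num > p:  # condition is False
num = num + p  # -> num = 30
if num > 46:  # condition is False
else:
    p = num // 2  # -> p = 15

Answer: 30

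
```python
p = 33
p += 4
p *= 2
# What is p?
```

Trace (tracking p):
p = 33  # -> p = 33
p += 4  # -> p = 37
p *= 2  # -> p = 74

Answer: 74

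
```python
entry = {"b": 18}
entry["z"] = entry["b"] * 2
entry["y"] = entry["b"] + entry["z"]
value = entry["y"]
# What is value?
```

Trace (tracking value):
entry = {'b': 18}  # -> entry = {'b': 18}
entry['z'] = entry['b'] * 2  # -> entry = {'b': 18, 'z': 36}
entry['y'] = entry['b'] + entry['z']  # -> entry = {'b': 18, 'z': 36, 'y': 54}
value = entry['y']  # -> value = 54

Answer: 54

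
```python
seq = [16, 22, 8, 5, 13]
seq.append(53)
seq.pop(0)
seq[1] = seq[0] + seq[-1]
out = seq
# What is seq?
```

Trace (tracking seq):
seq = [16, 22, 8, 5, 13]  # -> seq = [16, 22, 8, 5, 13]
seq.append(53)  # -> seq = [16, 22, 8, 5, 13, 53]
seq.pop(0)  # -> seq = [22, 8, 5, 13, 53]
seq[1] = seq[0] + seq[-1]  # -> seq = [22, 75, 5, 13, 53]
out = seq  # -> out = [22, 75, 5, 13, 53]

Answer: [22, 75, 5, 13, 53]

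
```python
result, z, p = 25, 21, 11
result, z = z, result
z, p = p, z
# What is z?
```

Trace (tracking z):
result, z, p = (25, 21, 11)  # -> result = 25, z = 21, p = 11
result, z = (z, result)  # -> result = 21, z = 25
z, p = (p, z)  # -> z = 11, p = 25

Answer: 11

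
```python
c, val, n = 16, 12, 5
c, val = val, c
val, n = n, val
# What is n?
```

Trace (tracking n):
c, val, n = (16, 12, 5)  # -> c = 16, val = 12, n = 5
c, val = (val, c)  # -> c = 12, val = 16
val, n = (n, val)  # -> val = 5, n = 16

Answer: 16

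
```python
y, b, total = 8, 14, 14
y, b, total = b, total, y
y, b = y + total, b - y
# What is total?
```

Trace (tracking total):
y, b, total = (8, 14, 14)  # -> y = 8, b = 14, total = 14
y, b, total = (b, total, y)  # -> y = 14, b = 14, total = 8
y, b = (y + total, b - y)  # -> y = 22, b = 0

Answer: 8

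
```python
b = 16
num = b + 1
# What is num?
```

Trace (tracking num):
b = 16  # -> b = 16
num = b + 1  # -> num = 17

Answer: 17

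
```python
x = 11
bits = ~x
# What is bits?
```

Answer: -12

Derivation:
Trace (tracking bits):
x = 11  # -> x = 11
bits = ~x  # -> bits = -12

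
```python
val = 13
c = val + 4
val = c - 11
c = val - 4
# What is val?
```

Answer: 6

Derivation:
Trace (tracking val):
val = 13  # -> val = 13
c = val + 4  # -> c = 17
val = c - 11  # -> val = 6
c = val - 4  # -> c = 2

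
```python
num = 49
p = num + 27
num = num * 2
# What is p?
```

Trace (tracking p):
num = 49  # -> num = 49
p = num + 27  # -> p = 76
num = num * 2  # -> num = 98

Answer: 76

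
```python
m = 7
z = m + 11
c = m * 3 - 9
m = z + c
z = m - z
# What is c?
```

Answer: 12

Derivation:
Trace (tracking c):
m = 7  # -> m = 7
z = m + 11  # -> z = 18
c = m * 3 - 9  # -> c = 12
m = z + c  # -> m = 30
z = m - z  # -> z = 12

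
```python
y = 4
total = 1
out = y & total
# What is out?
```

Trace (tracking out):
y = 4  # -> y = 4
total = 1  # -> total = 1
out = y & total  # -> out = 0

Answer: 0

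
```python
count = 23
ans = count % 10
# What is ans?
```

Trace (tracking ans):
count = 23  # -> count = 23
ans = count % 10  # -> ans = 3

Answer: 3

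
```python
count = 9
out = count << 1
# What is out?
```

Answer: 18

Derivation:
Trace (tracking out):
count = 9  # -> count = 9
out = count << 1  # -> out = 18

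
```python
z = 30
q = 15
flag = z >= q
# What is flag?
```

Trace (tracking flag):
z = 30  # -> z = 30
q = 15  # -> q = 15
flag = z >= q  # -> flag = True

Answer: True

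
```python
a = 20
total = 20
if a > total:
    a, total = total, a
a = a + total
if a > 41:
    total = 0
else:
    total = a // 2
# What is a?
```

Trace (tracking a):
a = 20  # -> a = 20
total = 20  # -> total = 20
if a > total:  # condition is False
a = a + total  # -> a = 40
if a > 41:  # condition is False
else:
    total = a // 2  # -> total = 20

Answer: 40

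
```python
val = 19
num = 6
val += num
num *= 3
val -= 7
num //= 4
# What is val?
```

Trace (tracking val):
val = 19  # -> val = 19
num = 6  # -> num = 6
val += num  # -> val = 25
num *= 3  # -> num = 18
val -= 7  # -> val = 18
num //= 4  # -> num = 4

Answer: 18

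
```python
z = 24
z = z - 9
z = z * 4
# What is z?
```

Answer: 60

Derivation:
Trace (tracking z):
z = 24  # -> z = 24
z = z - 9  # -> z = 15
z = z * 4  # -> z = 60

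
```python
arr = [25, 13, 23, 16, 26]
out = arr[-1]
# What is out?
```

Answer: 26

Derivation:
Trace (tracking out):
arr = [25, 13, 23, 16, 26]  # -> arr = [25, 13, 23, 16, 26]
out = arr[-1]  # -> out = 26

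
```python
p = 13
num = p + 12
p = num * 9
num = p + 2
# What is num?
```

Answer: 227

Derivation:
Trace (tracking num):
p = 13  # -> p = 13
num = p + 12  # -> num = 25
p = num * 9  # -> p = 225
num = p + 2  # -> num = 227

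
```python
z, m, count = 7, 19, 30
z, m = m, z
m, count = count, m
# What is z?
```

Answer: 19

Derivation:
Trace (tracking z):
z, m, count = (7, 19, 30)  # -> z = 7, m = 19, count = 30
z, m = (m, z)  # -> z = 19, m = 7
m, count = (count, m)  # -> m = 30, count = 7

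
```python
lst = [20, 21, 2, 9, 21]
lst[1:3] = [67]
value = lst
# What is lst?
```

Answer: [20, 67, 9, 21]

Derivation:
Trace (tracking lst):
lst = [20, 21, 2, 9, 21]  # -> lst = [20, 21, 2, 9, 21]
lst[1:3] = [67]  # -> lst = [20, 67, 9, 21]
value = lst  # -> value = [20, 67, 9, 21]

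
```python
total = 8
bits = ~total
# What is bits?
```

Trace (tracking bits):
total = 8  # -> total = 8
bits = ~total  # -> bits = -9

Answer: -9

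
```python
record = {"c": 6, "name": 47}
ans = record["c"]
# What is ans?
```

Trace (tracking ans):
record = {'c': 6, 'name': 47}  # -> record = {'c': 6, 'name': 47}
ans = record['c']  # -> ans = 6

Answer: 6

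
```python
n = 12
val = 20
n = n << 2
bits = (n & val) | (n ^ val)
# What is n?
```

Answer: 48

Derivation:
Trace (tracking n):
n = 12  # -> n = 12
val = 20  # -> val = 20
n = n << 2  # -> n = 48
bits = n & val | n ^ val  # -> bits = 52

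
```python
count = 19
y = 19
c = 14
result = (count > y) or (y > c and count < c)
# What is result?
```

Answer: False

Derivation:
Trace (tracking result):
count = 19  # -> count = 19
y = 19  # -> y = 19
c = 14  # -> c = 14
result = count > y or (y > c and count < c)  # -> result = False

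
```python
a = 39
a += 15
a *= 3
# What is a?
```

Answer: 162

Derivation:
Trace (tracking a):
a = 39  # -> a = 39
a += 15  # -> a = 54
a *= 3  # -> a = 162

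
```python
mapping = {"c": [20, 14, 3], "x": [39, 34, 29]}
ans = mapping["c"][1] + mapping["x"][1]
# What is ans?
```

Trace (tracking ans):
mapping = {'c': [20, 14, 3], 'x': [39, 34, 29]}  # -> mapping = {'c': [20, 14, 3], 'x': [39, 34, 29]}
ans = mapping['c'][1] + mapping['x'][1]  # -> ans = 48

Answer: 48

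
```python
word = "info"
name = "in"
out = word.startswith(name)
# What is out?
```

Trace (tracking out):
word = 'info'  # -> word = 'info'
name = 'in'  # -> name = 'in'
out = word.startswith(name)  # -> out = True

Answer: True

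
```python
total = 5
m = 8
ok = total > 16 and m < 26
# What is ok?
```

Trace (tracking ok):
total = 5  # -> total = 5
m = 8  # -> m = 8
ok = total > 16 and m < 26  # -> ok = False

Answer: False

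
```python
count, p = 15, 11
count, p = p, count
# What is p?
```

Answer: 15

Derivation:
Trace (tracking p):
count, p = (15, 11)  # -> count = 15, p = 11
count, p = (p, count)  # -> count = 11, p = 15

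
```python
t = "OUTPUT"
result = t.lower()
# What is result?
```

Trace (tracking result):
t = 'OUTPUT'  # -> t = 'OUTPUT'
result = t.lower()  # -> result = 'output'

Answer: 'output'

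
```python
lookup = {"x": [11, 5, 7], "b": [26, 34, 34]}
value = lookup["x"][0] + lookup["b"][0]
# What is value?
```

Answer: 37

Derivation:
Trace (tracking value):
lookup = {'x': [11, 5, 7], 'b': [26, 34, 34]}  # -> lookup = {'x': [11, 5, 7], 'b': [26, 34, 34]}
value = lookup['x'][0] + lookup['b'][0]  # -> value = 37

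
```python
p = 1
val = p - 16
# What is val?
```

Answer: -15

Derivation:
Trace (tracking val):
p = 1  # -> p = 1
val = p - 16  # -> val = -15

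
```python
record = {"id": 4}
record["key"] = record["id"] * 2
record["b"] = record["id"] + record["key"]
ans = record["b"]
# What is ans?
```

Answer: 12

Derivation:
Trace (tracking ans):
record = {'id': 4}  # -> record = {'id': 4}
record['key'] = record['id'] * 2  # -> record = {'id': 4, 'key': 8}
record['b'] = record['id'] + record['key']  # -> record = {'id': 4, 'key': 8, 'b': 12}
ans = record['b']  # -> ans = 12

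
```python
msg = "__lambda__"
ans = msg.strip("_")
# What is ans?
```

Trace (tracking ans):
msg = '__lambda__'  # -> msg = '__lambda__'
ans = msg.strip('_')  # -> ans = 'lambda'

Answer: 'lambda'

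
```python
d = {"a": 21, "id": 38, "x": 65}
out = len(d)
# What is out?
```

Answer: 3

Derivation:
Trace (tracking out):
d = {'a': 21, 'id': 38, 'x': 65}  # -> d = {'a': 21, 'id': 38, 'x': 65}
out = len(d)  # -> out = 3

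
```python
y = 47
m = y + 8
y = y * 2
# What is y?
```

Answer: 94

Derivation:
Trace (tracking y):
y = 47  # -> y = 47
m = y + 8  # -> m = 55
y = y * 2  # -> y = 94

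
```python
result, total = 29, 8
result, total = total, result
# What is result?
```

Trace (tracking result):
result, total = (29, 8)  # -> result = 29, total = 8
result, total = (total, result)  # -> result = 8, total = 29

Answer: 8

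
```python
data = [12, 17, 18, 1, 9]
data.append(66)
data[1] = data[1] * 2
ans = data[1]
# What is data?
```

Trace (tracking data):
data = [12, 17, 18, 1, 9]  # -> data = [12, 17, 18, 1, 9]
data.append(66)  # -> data = [12, 17, 18, 1, 9, 66]
data[1] = data[1] * 2  # -> data = [12, 34, 18, 1, 9, 66]
ans = data[1]  # -> ans = 34

Answer: [12, 34, 18, 1, 9, 66]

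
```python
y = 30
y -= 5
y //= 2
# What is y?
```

Answer: 12

Derivation:
Trace (tracking y):
y = 30  # -> y = 30
y -= 5  # -> y = 25
y //= 2  # -> y = 12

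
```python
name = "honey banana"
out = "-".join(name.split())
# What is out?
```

Trace (tracking out):
name = 'honey banana'  # -> name = 'honey banana'
out = '-'.join(name.split())  # -> out = 'honey-banana'

Answer: 'honey-banana'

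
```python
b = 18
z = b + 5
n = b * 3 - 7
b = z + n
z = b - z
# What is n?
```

Answer: 47

Derivation:
Trace (tracking n):
b = 18  # -> b = 18
z = b + 5  # -> z = 23
n = b * 3 - 7  # -> n = 47
b = z + n  # -> b = 70
z = b - z  # -> z = 47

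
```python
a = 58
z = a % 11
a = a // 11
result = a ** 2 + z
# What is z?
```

Trace (tracking z):
a = 58  # -> a = 58
z = a % 11  # -> z = 3
a = a // 11  # -> a = 5
result = a ** 2 + z  # -> result = 28

Answer: 3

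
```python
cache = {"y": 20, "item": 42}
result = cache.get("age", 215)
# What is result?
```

Trace (tracking result):
cache = {'y': 20, 'item': 42}  # -> cache = {'y': 20, 'item': 42}
result = cache.get('age', 215)  # -> result = 215

Answer: 215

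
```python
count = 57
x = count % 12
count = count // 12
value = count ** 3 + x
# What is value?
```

Trace (tracking value):
count = 57  # -> count = 57
x = count % 12  # -> x = 9
count = count // 12  # -> count = 4
value = count ** 3 + x  # -> value = 73

Answer: 73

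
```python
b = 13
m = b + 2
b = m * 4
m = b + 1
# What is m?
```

Answer: 61

Derivation:
Trace (tracking m):
b = 13  # -> b = 13
m = b + 2  # -> m = 15
b = m * 4  # -> b = 60
m = b + 1  # -> m = 61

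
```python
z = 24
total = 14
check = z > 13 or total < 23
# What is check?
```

Trace (tracking check):
z = 24  # -> z = 24
total = 14  # -> total = 14
check = z > 13 or total < 23  # -> check = True

Answer: True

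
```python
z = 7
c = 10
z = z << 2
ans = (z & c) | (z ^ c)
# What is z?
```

Answer: 28

Derivation:
Trace (tracking z):
z = 7  # -> z = 7
c = 10  # -> c = 10
z = z << 2  # -> z = 28
ans = z & c | z ^ c  # -> ans = 30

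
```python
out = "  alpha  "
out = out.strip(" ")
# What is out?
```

Trace (tracking out):
out = '  alpha  '  # -> out = '  alpha  '
out = out.strip(' ')  # -> out = 'alpha'

Answer: 'alpha'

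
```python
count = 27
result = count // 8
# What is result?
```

Answer: 3

Derivation:
Trace (tracking result):
count = 27  # -> count = 27
result = count // 8  # -> result = 3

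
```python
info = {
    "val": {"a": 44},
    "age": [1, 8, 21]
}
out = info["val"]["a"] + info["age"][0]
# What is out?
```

Answer: 45

Derivation:
Trace (tracking out):
info = {'val': {'a': 44}, 'age': [1, 8, 21]}  # -> info = {'val': {'a': 44}, 'age': [1, 8, 21]}
out = info['val']['a'] + info['age'][0]  # -> out = 45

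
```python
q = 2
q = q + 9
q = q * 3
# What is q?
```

Answer: 33

Derivation:
Trace (tracking q):
q = 2  # -> q = 2
q = q + 9  # -> q = 11
q = q * 3  # -> q = 33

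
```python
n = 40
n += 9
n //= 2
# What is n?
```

Answer: 24

Derivation:
Trace (tracking n):
n = 40  # -> n = 40
n += 9  # -> n = 49
n //= 2  # -> n = 24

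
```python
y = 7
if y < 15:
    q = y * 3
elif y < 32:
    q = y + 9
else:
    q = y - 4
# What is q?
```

Answer: 21

Derivation:
Trace (tracking q):
y = 7  # -> y = 7
if y < 15:  # condition is True
    q = y * 3  # -> q = 21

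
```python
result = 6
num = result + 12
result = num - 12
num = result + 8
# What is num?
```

Answer: 14

Derivation:
Trace (tracking num):
result = 6  # -> result = 6
num = result + 12  # -> num = 18
result = num - 12  # -> result = 6
num = result + 8  # -> num = 14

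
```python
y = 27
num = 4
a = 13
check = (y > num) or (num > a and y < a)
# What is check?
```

Answer: True

Derivation:
Trace (tracking check):
y = 27  # -> y = 27
num = 4  # -> num = 4
a = 13  # -> a = 13
check = y > num or (num > a and y < a)  # -> check = True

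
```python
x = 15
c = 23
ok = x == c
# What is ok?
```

Answer: False

Derivation:
Trace (tracking ok):
x = 15  # -> x = 15
c = 23  # -> c = 23
ok = x == c  # -> ok = False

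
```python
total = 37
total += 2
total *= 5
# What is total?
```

Trace (tracking total):
total = 37  # -> total = 37
total += 2  # -> total = 39
total *= 5  # -> total = 195

Answer: 195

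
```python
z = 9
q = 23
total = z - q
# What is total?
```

Answer: -14

Derivation:
Trace (tracking total):
z = 9  # -> z = 9
q = 23  # -> q = 23
total = z - q  # -> total = -14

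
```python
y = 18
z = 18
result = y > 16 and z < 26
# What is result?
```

Answer: True

Derivation:
Trace (tracking result):
y = 18  # -> y = 18
z = 18  # -> z = 18
result = y > 16 and z < 26  # -> result = True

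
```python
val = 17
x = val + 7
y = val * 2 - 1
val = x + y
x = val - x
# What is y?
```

Trace (tracking y):
val = 17  # -> val = 17
x = val + 7  # -> x = 24
y = val * 2 - 1  # -> y = 33
val = x + y  # -> val = 57
x = val - x  # -> x = 33

Answer: 33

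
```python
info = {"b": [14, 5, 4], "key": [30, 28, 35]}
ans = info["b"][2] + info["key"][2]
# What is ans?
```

Answer: 39

Derivation:
Trace (tracking ans):
info = {'b': [14, 5, 4], 'key': [30, 28, 35]}  # -> info = {'b': [14, 5, 4], 'key': [30, 28, 35]}
ans = info['b'][2] + info['key'][2]  # -> ans = 39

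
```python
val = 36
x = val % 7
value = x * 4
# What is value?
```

Trace (tracking value):
val = 36  # -> val = 36
x = val % 7  # -> x = 1
value = x * 4  # -> value = 4

Answer: 4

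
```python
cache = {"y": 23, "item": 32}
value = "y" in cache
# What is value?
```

Answer: True

Derivation:
Trace (tracking value):
cache = {'y': 23, 'item': 32}  # -> cache = {'y': 23, 'item': 32}
value = 'y' in cache  # -> value = True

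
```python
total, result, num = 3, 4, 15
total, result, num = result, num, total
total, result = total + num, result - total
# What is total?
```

Trace (tracking total):
total, result, num = (3, 4, 15)  # -> total = 3, result = 4, num = 15
total, result, num = (result, num, total)  # -> total = 4, result = 15, num = 3
total, result = (total + num, result - total)  # -> total = 7, result = 11

Answer: 7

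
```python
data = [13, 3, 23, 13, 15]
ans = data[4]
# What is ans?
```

Answer: 15

Derivation:
Trace (tracking ans):
data = [13, 3, 23, 13, 15]  # -> data = [13, 3, 23, 13, 15]
ans = data[4]  # -> ans = 15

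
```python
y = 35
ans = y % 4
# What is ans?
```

Trace (tracking ans):
y = 35  # -> y = 35
ans = y % 4  # -> ans = 3

Answer: 3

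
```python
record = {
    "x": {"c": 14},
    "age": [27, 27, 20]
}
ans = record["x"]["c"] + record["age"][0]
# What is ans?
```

Trace (tracking ans):
record = {'x': {'c': 14}, 'age': [27, 27, 20]}  # -> record = {'x': {'c': 14}, 'age': [27, 27, 20]}
ans = record['x']['c'] + record['age'][0]  # -> ans = 41

Answer: 41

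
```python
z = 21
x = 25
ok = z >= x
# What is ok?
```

Answer: False

Derivation:
Trace (tracking ok):
z = 21  # -> z = 21
x = 25  # -> x = 25
ok = z >= x  # -> ok = False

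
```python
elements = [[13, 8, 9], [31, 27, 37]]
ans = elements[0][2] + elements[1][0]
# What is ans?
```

Trace (tracking ans):
elements = [[13, 8, 9], [31, 27, 37]]  # -> elements = [[13, 8, 9], [31, 27, 37]]
ans = elements[0][2] + elements[1][0]  # -> ans = 40

Answer: 40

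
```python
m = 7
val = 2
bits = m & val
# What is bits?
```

Answer: 2

Derivation:
Trace (tracking bits):
m = 7  # -> m = 7
val = 2  # -> val = 2
bits = m & val  # -> bits = 2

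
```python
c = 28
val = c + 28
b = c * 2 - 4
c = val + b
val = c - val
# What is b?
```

Answer: 52

Derivation:
Trace (tracking b):
c = 28  # -> c = 28
val = c + 28  # -> val = 56
b = c * 2 - 4  # -> b = 52
c = val + b  # -> c = 108
val = c - val  # -> val = 52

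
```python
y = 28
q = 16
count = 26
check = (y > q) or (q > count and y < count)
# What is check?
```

Answer: True

Derivation:
Trace (tracking check):
y = 28  # -> y = 28
q = 16  # -> q = 16
count = 26  # -> count = 26
check = y > q or (q > count and y < count)  # -> check = True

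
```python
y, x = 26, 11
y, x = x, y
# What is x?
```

Trace (tracking x):
y, x = (26, 11)  # -> y = 26, x = 11
y, x = (x, y)  # -> y = 11, x = 26

Answer: 26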